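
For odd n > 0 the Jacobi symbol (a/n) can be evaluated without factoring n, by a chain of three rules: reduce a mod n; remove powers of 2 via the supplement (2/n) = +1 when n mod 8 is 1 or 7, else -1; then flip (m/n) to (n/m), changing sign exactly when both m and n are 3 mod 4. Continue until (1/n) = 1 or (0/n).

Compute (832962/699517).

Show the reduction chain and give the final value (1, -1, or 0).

0

(832962/699517): 832962 mod 699517 = 133445, so (832962/699517) = (133445/699517)
flip (133445/699517) -> (699517/133445): both odd, 133445 mod 4 = 1, 699517 mod 4 = 1, so the flip contributes +1; sign now +1
(699517/133445): 699517 mod 133445 = 32292, so (699517/133445) = (32292/133445)
factor out 2^2: 32292 = 2^2·8073; with 133445 mod 8 = 5, (2/133445) = -1; sign now +1; continue with (8073/133445)
flip (8073/133445) -> (133445/8073): both odd, 8073 mod 4 = 1, 133445 mod 4 = 1, so the flip contributes +1; sign now +1
(133445/8073): 133445 mod 8073 = 4277, so (133445/8073) = (4277/8073)
flip (4277/8073) -> (8073/4277): both odd, 4277 mod 4 = 1, 8073 mod 4 = 1, so the flip contributes +1; sign now +1
(8073/4277): 8073 mod 4277 = 3796, so (8073/4277) = (3796/4277)
factor out 2^2: 3796 = 2^2·949; with 4277 mod 8 = 5, (2/4277) = -1; sign now +1; continue with (949/4277)
flip (949/4277) -> (4277/949): both odd, 949 mod 4 = 1, 4277 mod 4 = 1, so the flip contributes +1; sign now +1
(4277/949): 4277 mod 949 = 481, so (4277/949) = (481/949)
flip (481/949) -> (949/481): both odd, 481 mod 4 = 1, 949 mod 4 = 1, so the flip contributes +1; sign now +1
(949/481): 949 mod 481 = 468, so (949/481) = (468/481)
factor out 2^2: 468 = 2^2·117; with 481 mod 8 = 1, (2/481) = +1; sign now +1; continue with (117/481)
flip (117/481) -> (481/117): both odd, 117 mod 4 = 1, 481 mod 4 = 1, so the flip contributes +1; sign now +1
(481/117): 481 mod 117 = 13, so (481/117) = (13/117)
flip (13/117) -> (117/13): both odd, 13 mod 4 = 1, 117 mod 4 = 1, so the flip contributes +1; sign now +1
(117/13): 117 mod 13 = 0, so (117/13) = (0/13)
reached (0/13); gcd(a, n) > 1, so (0/13) = 0 and the symbol is 0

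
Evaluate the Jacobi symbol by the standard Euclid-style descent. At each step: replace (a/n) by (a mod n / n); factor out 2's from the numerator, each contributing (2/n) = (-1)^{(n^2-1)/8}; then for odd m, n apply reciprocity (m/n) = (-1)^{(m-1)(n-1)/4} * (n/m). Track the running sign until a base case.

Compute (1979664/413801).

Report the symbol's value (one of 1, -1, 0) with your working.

(1979664/413801) = (324460/413801)   [reduce mod 413801]
324460 = 2^2·81115; (2/413801) = +1 since 413801 mod 8 = 1, so (324460/413801) = (+1)^2·(81115/413801); sign now +1
reciprocity: (81115/413801) = +1·(413801/81115) since 81115 mod 4 = 3, 413801 mod 4 = 1; sign now +1
(413801/81115) = (8226/81115)   [reduce mod 81115]
8226 = 2^1·4113; (2/81115) = -1 since 81115 mod 8 = 3, so (8226/81115) = (-1)^1·(4113/81115); sign now -1
reciprocity: (4113/81115) = +1·(81115/4113) since 4113 mod 4 = 1, 81115 mod 4 = 3; sign now -1
(81115/4113) = (2968/4113)   [reduce mod 4113]
2968 = 2^3·371; (2/4113) = +1 since 4113 mod 8 = 1, so (2968/4113) = (+1)^3·(371/4113); sign now -1
reciprocity: (371/4113) = +1·(4113/371) since 371 mod 4 = 3, 4113 mod 4 = 1; sign now -1
(4113/371) = (32/371)   [reduce mod 371]
32 = 2^5·1; (2/371) = -1 since 371 mod 8 = 3, so (32/371) = (-1)^5·(1/371); sign now +1
(1/371) = 1; final value = sign = +1

1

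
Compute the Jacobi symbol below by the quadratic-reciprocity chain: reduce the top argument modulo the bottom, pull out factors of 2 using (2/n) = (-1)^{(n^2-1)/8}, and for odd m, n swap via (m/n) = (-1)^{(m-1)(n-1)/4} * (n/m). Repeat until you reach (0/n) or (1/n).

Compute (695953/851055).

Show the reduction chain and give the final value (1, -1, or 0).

-1

reciprocity: (695953/851055) = +1·(851055/695953) since 695953 mod 4 = 1, 851055 mod 4 = 3; sign now +1
(851055/695953) = (155102/695953)   [reduce mod 695953]
155102 = 2^1·77551; (2/695953) = +1 since 695953 mod 8 = 1, so (155102/695953) = (+1)^1·(77551/695953); sign now +1
reciprocity: (77551/695953) = +1·(695953/77551) since 77551 mod 4 = 3, 695953 mod 4 = 1; sign now +1
(695953/77551) = (75545/77551)   [reduce mod 77551]
reciprocity: (75545/77551) = +1·(77551/75545) since 75545 mod 4 = 1, 77551 mod 4 = 3; sign now +1
(77551/75545) = (2006/75545)   [reduce mod 75545]
2006 = 2^1·1003; (2/75545) = +1 since 75545 mod 8 = 1, so (2006/75545) = (+1)^1·(1003/75545); sign now +1
reciprocity: (1003/75545) = +1·(75545/1003) since 1003 mod 4 = 3, 75545 mod 4 = 1; sign now +1
(75545/1003) = (320/1003)   [reduce mod 1003]
320 = 2^6·5; (2/1003) = -1 since 1003 mod 8 = 3, so (320/1003) = (-1)^6·(5/1003); sign now +1
reciprocity: (5/1003) = +1·(1003/5) since 5 mod 4 = 1, 1003 mod 4 = 3; sign now +1
(1003/5) = (3/5)   [reduce mod 5]
reciprocity: (3/5) = +1·(5/3) since 3 mod 4 = 3, 5 mod 4 = 1; sign now +1
(5/3) = (2/3)   [reduce mod 3]
2 = 2^1·1; (2/3) = -1 since 3 mod 8 = 3, so (2/3) = (-1)^1·(1/3); sign now -1
(1/3) = 1; final value = sign = -1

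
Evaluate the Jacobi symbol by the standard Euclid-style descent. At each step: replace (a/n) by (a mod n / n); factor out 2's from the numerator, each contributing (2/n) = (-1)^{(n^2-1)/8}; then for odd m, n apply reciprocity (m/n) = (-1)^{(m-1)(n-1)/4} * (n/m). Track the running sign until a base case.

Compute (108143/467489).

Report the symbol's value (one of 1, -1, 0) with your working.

1

flip (108143/467489) -> (467489/108143): both odd, 108143 mod 4 = 3, 467489 mod 4 = 1, so the flip contributes +1; sign now +1
(467489/108143): 467489 mod 108143 = 34917, so (467489/108143) = (34917/108143)
flip (34917/108143) -> (108143/34917): both odd, 34917 mod 4 = 1, 108143 mod 4 = 3, so the flip contributes +1; sign now +1
(108143/34917): 108143 mod 34917 = 3392, so (108143/34917) = (3392/34917)
factor out 2^6: 3392 = 2^6·53; with 34917 mod 8 = 5, (2/34917) = -1; sign now +1; continue with (53/34917)
flip (53/34917) -> (34917/53): both odd, 53 mod 4 = 1, 34917 mod 4 = 1, so the flip contributes +1; sign now +1
(34917/53): 34917 mod 53 = 43, so (34917/53) = (43/53)
flip (43/53) -> (53/43): both odd, 43 mod 4 = 3, 53 mod 4 = 1, so the flip contributes +1; sign now +1
(53/43): 53 mod 43 = 10, so (53/43) = (10/43)
factor out 2^1: 10 = 2^1·5; with 43 mod 8 = 3, (2/43) = -1; sign now -1; continue with (5/43)
flip (5/43) -> (43/5): both odd, 5 mod 4 = 1, 43 mod 4 = 3, so the flip contributes +1; sign now -1
(43/5): 43 mod 5 = 3, so (43/5) = (3/5)
flip (3/5) -> (5/3): both odd, 3 mod 4 = 3, 5 mod 4 = 1, so the flip contributes +1; sign now -1
(5/3): 5 mod 3 = 2, so (5/3) = (2/3)
factor out 2^1: 2 = 2^1·1; with 3 mod 8 = 3, (2/3) = -1; sign now +1; continue with (1/3)
reached (1/3) = 1, so the symbol is +1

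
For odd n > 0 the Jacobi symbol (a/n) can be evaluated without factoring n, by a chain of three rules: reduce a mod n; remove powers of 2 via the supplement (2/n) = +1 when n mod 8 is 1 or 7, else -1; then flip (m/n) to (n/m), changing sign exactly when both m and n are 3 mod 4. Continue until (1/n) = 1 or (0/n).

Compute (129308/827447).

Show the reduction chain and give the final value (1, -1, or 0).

129308 = 2^2·32327; (2/827447) = +1 since 827447 mod 8 = 7, so (129308/827447) = (+1)^2·(32327/827447); sign now +1
reciprocity: (32327/827447) = -1·(827447/32327) since 32327 mod 4 = 3, 827447 mod 4 = 3; sign now -1
(827447/32327) = (19272/32327)   [reduce mod 32327]
19272 = 2^3·2409; (2/32327) = +1 since 32327 mod 8 = 7, so (19272/32327) = (+1)^3·(2409/32327); sign now -1
reciprocity: (2409/32327) = +1·(32327/2409) since 2409 mod 4 = 1, 32327 mod 4 = 3; sign now -1
(32327/2409) = (1010/2409)   [reduce mod 2409]
1010 = 2^1·505; (2/2409) = +1 since 2409 mod 8 = 1, so (1010/2409) = (+1)^1·(505/2409); sign now -1
reciprocity: (505/2409) = +1·(2409/505) since 505 mod 4 = 1, 2409 mod 4 = 1; sign now -1
(2409/505) = (389/505)   [reduce mod 505]
reciprocity: (389/505) = +1·(505/389) since 389 mod 4 = 1, 505 mod 4 = 1; sign now -1
(505/389) = (116/389)   [reduce mod 389]
116 = 2^2·29; (2/389) = -1 since 389 mod 8 = 5, so (116/389) = (-1)^2·(29/389); sign now -1
reciprocity: (29/389) = +1·(389/29) since 29 mod 4 = 1, 389 mod 4 = 1; sign now -1
(389/29) = (12/29)   [reduce mod 29]
12 = 2^2·3; (2/29) = -1 since 29 mod 8 = 5, so (12/29) = (-1)^2·(3/29); sign now -1
reciprocity: (3/29) = +1·(29/3) since 3 mod 4 = 3, 29 mod 4 = 1; sign now -1
(29/3) = (2/3)   [reduce mod 3]
2 = 2^1·1; (2/3) = -1 since 3 mod 8 = 3, so (2/3) = (-1)^1·(1/3); sign now +1
(1/3) = 1; final value = sign = +1

1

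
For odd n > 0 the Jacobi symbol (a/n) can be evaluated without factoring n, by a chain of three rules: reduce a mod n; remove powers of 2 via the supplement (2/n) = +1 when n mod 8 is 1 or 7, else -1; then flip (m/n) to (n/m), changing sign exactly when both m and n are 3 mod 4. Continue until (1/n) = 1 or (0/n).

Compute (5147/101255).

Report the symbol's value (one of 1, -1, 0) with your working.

1

reciprocity: (5147/101255) = -1·(101255/5147) since 5147 mod 4 = 3, 101255 mod 4 = 3; sign now -1
(101255/5147) = (3462/5147)   [reduce mod 5147]
3462 = 2^1·1731; (2/5147) = -1 since 5147 mod 8 = 3, so (3462/5147) = (-1)^1·(1731/5147); sign now +1
reciprocity: (1731/5147) = -1·(5147/1731) since 1731 mod 4 = 3, 5147 mod 4 = 3; sign now -1
(5147/1731) = (1685/1731)   [reduce mod 1731]
reciprocity: (1685/1731) = +1·(1731/1685) since 1685 mod 4 = 1, 1731 mod 4 = 3; sign now -1
(1731/1685) = (46/1685)   [reduce mod 1685]
46 = 2^1·23; (2/1685) = -1 since 1685 mod 8 = 5, so (46/1685) = (-1)^1·(23/1685); sign now +1
reciprocity: (23/1685) = +1·(1685/23) since 23 mod 4 = 3, 1685 mod 4 = 1; sign now +1
(1685/23) = (6/23)   [reduce mod 23]
6 = 2^1·3; (2/23) = +1 since 23 mod 8 = 7, so (6/23) = (+1)^1·(3/23); sign now +1
reciprocity: (3/23) = -1·(23/3) since 3 mod 4 = 3, 23 mod 4 = 3; sign now -1
(23/3) = (2/3)   [reduce mod 3]
2 = 2^1·1; (2/3) = -1 since 3 mod 8 = 3, so (2/3) = (-1)^1·(1/3); sign now +1
(1/3) = 1; final value = sign = +1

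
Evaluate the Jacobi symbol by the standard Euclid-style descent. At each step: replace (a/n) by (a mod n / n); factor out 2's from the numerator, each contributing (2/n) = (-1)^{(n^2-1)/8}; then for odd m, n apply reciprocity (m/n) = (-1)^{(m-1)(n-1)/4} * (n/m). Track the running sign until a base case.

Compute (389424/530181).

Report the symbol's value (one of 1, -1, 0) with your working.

389424 = 2^4·24339; (2/530181) = -1 since 530181 mod 8 = 5, so (389424/530181) = (-1)^4·(24339/530181); sign now +1
reciprocity: (24339/530181) = +1·(530181/24339) since 24339 mod 4 = 3, 530181 mod 4 = 1; sign now +1
(530181/24339) = (19062/24339)   [reduce mod 24339]
19062 = 2^1·9531; (2/24339) = -1 since 24339 mod 8 = 3, so (19062/24339) = (-1)^1·(9531/24339); sign now -1
reciprocity: (9531/24339) = -1·(24339/9531) since 9531 mod 4 = 3, 24339 mod 4 = 3; sign now +1
(24339/9531) = (5277/9531)   [reduce mod 9531]
reciprocity: (5277/9531) = +1·(9531/5277) since 5277 mod 4 = 1, 9531 mod 4 = 3; sign now +1
(9531/5277) = (4254/5277)   [reduce mod 5277]
4254 = 2^1·2127; (2/5277) = -1 since 5277 mod 8 = 5, so (4254/5277) = (-1)^1·(2127/5277); sign now -1
reciprocity: (2127/5277) = +1·(5277/2127) since 2127 mod 4 = 3, 5277 mod 4 = 1; sign now -1
(5277/2127) = (1023/2127)   [reduce mod 2127]
reciprocity: (1023/2127) = -1·(2127/1023) since 1023 mod 4 = 3, 2127 mod 4 = 3; sign now +1
(2127/1023) = (81/1023)   [reduce mod 1023]
reciprocity: (81/1023) = +1·(1023/81) since 81 mod 4 = 1, 1023 mod 4 = 3; sign now +1
(1023/81) = (51/81)   [reduce mod 81]
reciprocity: (51/81) = +1·(81/51) since 51 mod 4 = 3, 81 mod 4 = 1; sign now +1
(81/51) = (30/51)   [reduce mod 51]
30 = 2^1·15; (2/51) = -1 since 51 mod 8 = 3, so (30/51) = (-1)^1·(15/51); sign now -1
reciprocity: (15/51) = -1·(51/15) since 15 mod 4 = 3, 51 mod 4 = 3; sign now +1
(51/15) = (6/15)   [reduce mod 15]
6 = 2^1·3; (2/15) = +1 since 15 mod 8 = 7, so (6/15) = (+1)^1·(3/15); sign now +1
reciprocity: (3/15) = -1·(15/3) since 3 mod 4 = 3, 15 mod 4 = 3; sign now -1
(15/3) = (0/3)   [reduce mod 3]
(0/3) = 0   [gcd(a, n) > 1]; final value = 0

0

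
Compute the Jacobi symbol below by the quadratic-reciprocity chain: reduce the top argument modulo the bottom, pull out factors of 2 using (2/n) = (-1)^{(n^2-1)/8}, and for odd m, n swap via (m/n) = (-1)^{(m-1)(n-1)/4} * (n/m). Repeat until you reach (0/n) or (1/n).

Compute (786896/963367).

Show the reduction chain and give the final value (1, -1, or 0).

1

factor out 2^4: 786896 = 2^4·49181; with 963367 mod 8 = 7, (2/963367) = +1; sign now +1; continue with (49181/963367)
flip (49181/963367) -> (963367/49181): both odd, 49181 mod 4 = 1, 963367 mod 4 = 3, so the flip contributes +1; sign now +1
(963367/49181): 963367 mod 49181 = 28928, so (963367/49181) = (28928/49181)
factor out 2^8: 28928 = 2^8·113; with 49181 mod 8 = 5, (2/49181) = -1; sign now +1; continue with (113/49181)
flip (113/49181) -> (49181/113): both odd, 113 mod 4 = 1, 49181 mod 4 = 1, so the flip contributes +1; sign now +1
(49181/113): 49181 mod 113 = 26, so (49181/113) = (26/113)
factor out 2^1: 26 = 2^1·13; with 113 mod 8 = 1, (2/113) = +1; sign now +1; continue with (13/113)
flip (13/113) -> (113/13): both odd, 13 mod 4 = 1, 113 mod 4 = 1, so the flip contributes +1; sign now +1
(113/13): 113 mod 13 = 9, so (113/13) = (9/13)
flip (9/13) -> (13/9): both odd, 9 mod 4 = 1, 13 mod 4 = 1, so the flip contributes +1; sign now +1
(13/9): 13 mod 9 = 4, so (13/9) = (4/9)
factor out 2^2: 4 = 2^2·1; with 9 mod 8 = 1, (2/9) = +1; sign now +1; continue with (1/9)
reached (1/9) = 1, so the symbol is +1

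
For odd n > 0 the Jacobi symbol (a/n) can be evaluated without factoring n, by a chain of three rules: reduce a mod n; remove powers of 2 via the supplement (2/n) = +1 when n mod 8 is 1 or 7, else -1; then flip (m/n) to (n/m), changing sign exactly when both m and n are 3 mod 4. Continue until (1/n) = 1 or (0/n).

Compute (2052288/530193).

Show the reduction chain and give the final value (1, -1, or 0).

(2052288/530193): 2052288 mod 530193 = 461709, so (2052288/530193) = (461709/530193)
flip (461709/530193) -> (530193/461709): both odd, 461709 mod 4 = 1, 530193 mod 4 = 1, so the flip contributes +1; sign now +1
(530193/461709): 530193 mod 461709 = 68484, so (530193/461709) = (68484/461709)
factor out 2^2: 68484 = 2^2·17121; with 461709 mod 8 = 5, (2/461709) = -1; sign now +1; continue with (17121/461709)
flip (17121/461709) -> (461709/17121): both odd, 17121 mod 4 = 1, 461709 mod 4 = 1, so the flip contributes +1; sign now +1
(461709/17121): 461709 mod 17121 = 16563, so (461709/17121) = (16563/17121)
flip (16563/17121) -> (17121/16563): both odd, 16563 mod 4 = 3, 17121 mod 4 = 1, so the flip contributes +1; sign now +1
(17121/16563): 17121 mod 16563 = 558, so (17121/16563) = (558/16563)
factor out 2^1: 558 = 2^1·279; with 16563 mod 8 = 3, (2/16563) = -1; sign now -1; continue with (279/16563)
flip (279/16563) -> (16563/279): both odd, 279 mod 4 = 3, 16563 mod 4 = 3, so the flip contributes -1; sign now +1
(16563/279): 16563 mod 279 = 102, so (16563/279) = (102/279)
factor out 2^1: 102 = 2^1·51; with 279 mod 8 = 7, (2/279) = +1; sign now +1; continue with (51/279)
flip (51/279) -> (279/51): both odd, 51 mod 4 = 3, 279 mod 4 = 3, so the flip contributes -1; sign now -1
(279/51): 279 mod 51 = 24, so (279/51) = (24/51)
factor out 2^3: 24 = 2^3·3; with 51 mod 8 = 3, (2/51) = -1; sign now +1; continue with (3/51)
flip (3/51) -> (51/3): both odd, 3 mod 4 = 3, 51 mod 4 = 3, so the flip contributes -1; sign now -1
(51/3): 51 mod 3 = 0, so (51/3) = (0/3)
reached (0/3); gcd(a, n) > 1, so (0/3) = 0 and the symbol is 0

0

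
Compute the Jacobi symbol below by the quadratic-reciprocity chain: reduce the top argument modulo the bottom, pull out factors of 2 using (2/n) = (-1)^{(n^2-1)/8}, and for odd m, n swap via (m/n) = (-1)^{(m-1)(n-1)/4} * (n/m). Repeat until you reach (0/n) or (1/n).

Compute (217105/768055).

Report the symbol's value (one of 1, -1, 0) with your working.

flip (217105/768055) -> (768055/217105): both odd, 217105 mod 4 = 1, 768055 mod 4 = 3, so the flip contributes +1; sign now +1
(768055/217105): 768055 mod 217105 = 116740, so (768055/217105) = (116740/217105)
factor out 2^2: 116740 = 2^2·29185; with 217105 mod 8 = 1, (2/217105) = +1; sign now +1; continue with (29185/217105)
flip (29185/217105) -> (217105/29185): both odd, 29185 mod 4 = 1, 217105 mod 4 = 1, so the flip contributes +1; sign now +1
(217105/29185): 217105 mod 29185 = 12810, so (217105/29185) = (12810/29185)
factor out 2^1: 12810 = 2^1·6405; with 29185 mod 8 = 1, (2/29185) = +1; sign now +1; continue with (6405/29185)
flip (6405/29185) -> (29185/6405): both odd, 6405 mod 4 = 1, 29185 mod 4 = 1, so the flip contributes +1; sign now +1
(29185/6405): 29185 mod 6405 = 3565, so (29185/6405) = (3565/6405)
flip (3565/6405) -> (6405/3565): both odd, 3565 mod 4 = 1, 6405 mod 4 = 1, so the flip contributes +1; sign now +1
(6405/3565): 6405 mod 3565 = 2840, so (6405/3565) = (2840/3565)
factor out 2^3: 2840 = 2^3·355; with 3565 mod 8 = 5, (2/3565) = -1; sign now -1; continue with (355/3565)
flip (355/3565) -> (3565/355): both odd, 355 mod 4 = 3, 3565 mod 4 = 1, so the flip contributes +1; sign now -1
(3565/355): 3565 mod 355 = 15, so (3565/355) = (15/355)
flip (15/355) -> (355/15): both odd, 15 mod 4 = 3, 355 mod 4 = 3, so the flip contributes -1; sign now +1
(355/15): 355 mod 15 = 10, so (355/15) = (10/15)
factor out 2^1: 10 = 2^1·5; with 15 mod 8 = 7, (2/15) = +1; sign now +1; continue with (5/15)
flip (5/15) -> (15/5): both odd, 5 mod 4 = 1, 15 mod 4 = 3, so the flip contributes +1; sign now +1
(15/5): 15 mod 5 = 0, so (15/5) = (0/5)
reached (0/5); gcd(a, n) > 1, so (0/5) = 0 and the symbol is 0

0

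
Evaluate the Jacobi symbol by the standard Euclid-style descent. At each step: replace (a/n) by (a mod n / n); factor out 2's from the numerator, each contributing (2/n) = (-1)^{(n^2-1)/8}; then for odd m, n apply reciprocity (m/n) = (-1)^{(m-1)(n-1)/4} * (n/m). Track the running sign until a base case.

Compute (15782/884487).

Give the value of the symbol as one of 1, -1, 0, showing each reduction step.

15782 = 2^1·7891; (2/884487) = +1 since 884487 mod 8 = 7, so (15782/884487) = (+1)^1·(7891/884487); sign now +1
reciprocity: (7891/884487) = -1·(884487/7891) since 7891 mod 4 = 3, 884487 mod 4 = 3; sign now -1
(884487/7891) = (695/7891)   [reduce mod 7891]
reciprocity: (695/7891) = -1·(7891/695) since 695 mod 4 = 3, 7891 mod 4 = 3; sign now +1
(7891/695) = (246/695)   [reduce mod 695]
246 = 2^1·123; (2/695) = +1 since 695 mod 8 = 7, so (246/695) = (+1)^1·(123/695); sign now +1
reciprocity: (123/695) = -1·(695/123) since 123 mod 4 = 3, 695 mod 4 = 3; sign now -1
(695/123) = (80/123)   [reduce mod 123]
80 = 2^4·5; (2/123) = -1 since 123 mod 8 = 3, so (80/123) = (-1)^4·(5/123); sign now -1
reciprocity: (5/123) = +1·(123/5) since 5 mod 4 = 1, 123 mod 4 = 3; sign now -1
(123/5) = (3/5)   [reduce mod 5]
reciprocity: (3/5) = +1·(5/3) since 3 mod 4 = 3, 5 mod 4 = 1; sign now -1
(5/3) = (2/3)   [reduce mod 3]
2 = 2^1·1; (2/3) = -1 since 3 mod 8 = 3, so (2/3) = (-1)^1·(1/3); sign now +1
(1/3) = 1; final value = sign = +1

1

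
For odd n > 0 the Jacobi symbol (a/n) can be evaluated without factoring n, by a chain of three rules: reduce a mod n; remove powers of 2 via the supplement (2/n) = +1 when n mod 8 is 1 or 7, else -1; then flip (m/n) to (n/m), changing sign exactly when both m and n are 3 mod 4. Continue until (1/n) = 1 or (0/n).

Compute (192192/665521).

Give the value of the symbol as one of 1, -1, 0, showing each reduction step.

factor out 2^6: 192192 = 2^6·3003; with 665521 mod 8 = 1, (2/665521) = +1; sign now +1; continue with (3003/665521)
flip (3003/665521) -> (665521/3003): both odd, 3003 mod 4 = 3, 665521 mod 4 = 1, so the flip contributes +1; sign now +1
(665521/3003): 665521 mod 3003 = 1858, so (665521/3003) = (1858/3003)
factor out 2^1: 1858 = 2^1·929; with 3003 mod 8 = 3, (2/3003) = -1; sign now -1; continue with (929/3003)
flip (929/3003) -> (3003/929): both odd, 929 mod 4 = 1, 3003 mod 4 = 3, so the flip contributes +1; sign now -1
(3003/929): 3003 mod 929 = 216, so (3003/929) = (216/929)
factor out 2^3: 216 = 2^3·27; with 929 mod 8 = 1, (2/929) = +1; sign now -1; continue with (27/929)
flip (27/929) -> (929/27): both odd, 27 mod 4 = 3, 929 mod 4 = 1, so the flip contributes +1; sign now -1
(929/27): 929 mod 27 = 11, so (929/27) = (11/27)
flip (11/27) -> (27/11): both odd, 11 mod 4 = 3, 27 mod 4 = 3, so the flip contributes -1; sign now +1
(27/11): 27 mod 11 = 5, so (27/11) = (5/11)
flip (5/11) -> (11/5): both odd, 5 mod 4 = 1, 11 mod 4 = 3, so the flip contributes +1; sign now +1
(11/5): 11 mod 5 = 1, so (11/5) = (1/5)
reached (1/5) = 1, so the symbol is +1

1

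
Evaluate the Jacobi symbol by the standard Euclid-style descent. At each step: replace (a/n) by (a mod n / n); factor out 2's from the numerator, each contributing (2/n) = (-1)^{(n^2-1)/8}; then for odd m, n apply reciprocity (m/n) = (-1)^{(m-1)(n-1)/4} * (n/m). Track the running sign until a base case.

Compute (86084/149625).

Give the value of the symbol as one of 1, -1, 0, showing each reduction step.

factor out 2^2: 86084 = 2^2·21521; with 149625 mod 8 = 1, (2/149625) = +1; sign now +1; continue with (21521/149625)
flip (21521/149625) -> (149625/21521): both odd, 21521 mod 4 = 1, 149625 mod 4 = 1, so the flip contributes +1; sign now +1
(149625/21521): 149625 mod 21521 = 20499, so (149625/21521) = (20499/21521)
flip (20499/21521) -> (21521/20499): both odd, 20499 mod 4 = 3, 21521 mod 4 = 1, so the flip contributes +1; sign now +1
(21521/20499): 21521 mod 20499 = 1022, so (21521/20499) = (1022/20499)
factor out 2^1: 1022 = 2^1·511; with 20499 mod 8 = 3, (2/20499) = -1; sign now -1; continue with (511/20499)
flip (511/20499) -> (20499/511): both odd, 511 mod 4 = 3, 20499 mod 4 = 3, so the flip contributes -1; sign now +1
(20499/511): 20499 mod 511 = 59, so (20499/511) = (59/511)
flip (59/511) -> (511/59): both odd, 59 mod 4 = 3, 511 mod 4 = 3, so the flip contributes -1; sign now -1
(511/59): 511 mod 59 = 39, so (511/59) = (39/59)
flip (39/59) -> (59/39): both odd, 39 mod 4 = 3, 59 mod 4 = 3, so the flip contributes -1; sign now +1
(59/39): 59 mod 39 = 20, so (59/39) = (20/39)
factor out 2^2: 20 = 2^2·5; with 39 mod 8 = 7, (2/39) = +1; sign now +1; continue with (5/39)
flip (5/39) -> (39/5): both odd, 5 mod 4 = 1, 39 mod 4 = 3, so the flip contributes +1; sign now +1
(39/5): 39 mod 5 = 4, so (39/5) = (4/5)
factor out 2^2: 4 = 2^2·1; with 5 mod 8 = 5, (2/5) = -1; sign now +1; continue with (1/5)
reached (1/5) = 1, so the symbol is +1

1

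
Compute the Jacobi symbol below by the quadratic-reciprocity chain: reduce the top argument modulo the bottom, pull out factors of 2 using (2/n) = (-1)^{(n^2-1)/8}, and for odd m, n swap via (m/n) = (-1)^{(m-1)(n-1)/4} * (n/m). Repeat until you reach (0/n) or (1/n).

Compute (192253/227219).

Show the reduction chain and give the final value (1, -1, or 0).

reciprocity: (192253/227219) = +1·(227219/192253) since 192253 mod 4 = 1, 227219 mod 4 = 3; sign now +1
(227219/192253) = (34966/192253)   [reduce mod 192253]
34966 = 2^1·17483; (2/192253) = -1 since 192253 mod 8 = 5, so (34966/192253) = (-1)^1·(17483/192253); sign now -1
reciprocity: (17483/192253) = +1·(192253/17483) since 17483 mod 4 = 3, 192253 mod 4 = 1; sign now -1
(192253/17483) = (17423/17483)   [reduce mod 17483]
reciprocity: (17423/17483) = -1·(17483/17423) since 17423 mod 4 = 3, 17483 mod 4 = 3; sign now +1
(17483/17423) = (60/17423)   [reduce mod 17423]
60 = 2^2·15; (2/17423) = +1 since 17423 mod 8 = 7, so (60/17423) = (+1)^2·(15/17423); sign now +1
reciprocity: (15/17423) = -1·(17423/15) since 15 mod 4 = 3, 17423 mod 4 = 3; sign now -1
(17423/15) = (8/15)   [reduce mod 15]
8 = 2^3·1; (2/15) = +1 since 15 mod 8 = 7, so (8/15) = (+1)^3·(1/15); sign now -1
(1/15) = 1; final value = sign = -1

-1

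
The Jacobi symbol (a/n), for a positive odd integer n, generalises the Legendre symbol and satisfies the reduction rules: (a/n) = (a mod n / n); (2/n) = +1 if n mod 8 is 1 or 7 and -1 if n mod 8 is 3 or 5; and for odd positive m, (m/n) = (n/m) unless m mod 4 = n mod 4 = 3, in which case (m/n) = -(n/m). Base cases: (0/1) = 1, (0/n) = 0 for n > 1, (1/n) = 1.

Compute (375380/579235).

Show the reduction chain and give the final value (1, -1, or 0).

375380 = 2^2·93845; (2/579235) = -1 since 579235 mod 8 = 3, so (375380/579235) = (-1)^2·(93845/579235); sign now +1
reciprocity: (93845/579235) = +1·(579235/93845) since 93845 mod 4 = 1, 579235 mod 4 = 3; sign now +1
(579235/93845) = (16165/93845)   [reduce mod 93845]
reciprocity: (16165/93845) = +1·(93845/16165) since 16165 mod 4 = 1, 93845 mod 4 = 1; sign now +1
(93845/16165) = (13020/16165)   [reduce mod 16165]
13020 = 2^2·3255; (2/16165) = -1 since 16165 mod 8 = 5, so (13020/16165) = (-1)^2·(3255/16165); sign now +1
reciprocity: (3255/16165) = +1·(16165/3255) since 3255 mod 4 = 3, 16165 mod 4 = 1; sign now +1
(16165/3255) = (3145/3255)   [reduce mod 3255]
reciprocity: (3145/3255) = +1·(3255/3145) since 3145 mod 4 = 1, 3255 mod 4 = 3; sign now +1
(3255/3145) = (110/3145)   [reduce mod 3145]
110 = 2^1·55; (2/3145) = +1 since 3145 mod 8 = 1, so (110/3145) = (+1)^1·(55/3145); sign now +1
reciprocity: (55/3145) = +1·(3145/55) since 55 mod 4 = 3, 3145 mod 4 = 1; sign now +1
(3145/55) = (10/55)   [reduce mod 55]
10 = 2^1·5; (2/55) = +1 since 55 mod 8 = 7, so (10/55) = (+1)^1·(5/55); sign now +1
reciprocity: (5/55) = +1·(55/5) since 5 mod 4 = 1, 55 mod 4 = 3; sign now +1
(55/5) = (0/5)   [reduce mod 5]
(0/5) = 0   [gcd(a, n) > 1]; final value = 0

0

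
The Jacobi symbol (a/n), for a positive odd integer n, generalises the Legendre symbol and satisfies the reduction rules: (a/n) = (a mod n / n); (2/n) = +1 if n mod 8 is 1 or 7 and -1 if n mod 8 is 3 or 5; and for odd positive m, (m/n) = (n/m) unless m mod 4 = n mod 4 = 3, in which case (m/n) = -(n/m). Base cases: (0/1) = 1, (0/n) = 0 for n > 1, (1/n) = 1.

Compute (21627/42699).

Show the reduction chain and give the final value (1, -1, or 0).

reciprocity: (21627/42699) = -1·(42699/21627) since 21627 mod 4 = 3, 42699 mod 4 = 3; sign now -1
(42699/21627) = (21072/21627)   [reduce mod 21627]
21072 = 2^4·1317; (2/21627) = -1 since 21627 mod 8 = 3, so (21072/21627) = (-1)^4·(1317/21627); sign now -1
reciprocity: (1317/21627) = +1·(21627/1317) since 1317 mod 4 = 1, 21627 mod 4 = 3; sign now -1
(21627/1317) = (555/1317)   [reduce mod 1317]
reciprocity: (555/1317) = +1·(1317/555) since 555 mod 4 = 3, 1317 mod 4 = 1; sign now -1
(1317/555) = (207/555)   [reduce mod 555]
reciprocity: (207/555) = -1·(555/207) since 207 mod 4 = 3, 555 mod 4 = 3; sign now +1
(555/207) = (141/207)   [reduce mod 207]
reciprocity: (141/207) = +1·(207/141) since 141 mod 4 = 1, 207 mod 4 = 3; sign now +1
(207/141) = (66/141)   [reduce mod 141]
66 = 2^1·33; (2/141) = -1 since 141 mod 8 = 5, so (66/141) = (-1)^1·(33/141); sign now -1
reciprocity: (33/141) = +1·(141/33) since 33 mod 4 = 1, 141 mod 4 = 1; sign now -1
(141/33) = (9/33)   [reduce mod 33]
reciprocity: (9/33) = +1·(33/9) since 9 mod 4 = 1, 33 mod 4 = 1; sign now -1
(33/9) = (6/9)   [reduce mod 9]
6 = 2^1·3; (2/9) = +1 since 9 mod 8 = 1, so (6/9) = (+1)^1·(3/9); sign now -1
reciprocity: (3/9) = +1·(9/3) since 3 mod 4 = 3, 9 mod 4 = 1; sign now -1
(9/3) = (0/3)   [reduce mod 3]
(0/3) = 0   [gcd(a, n) > 1]; final value = 0

0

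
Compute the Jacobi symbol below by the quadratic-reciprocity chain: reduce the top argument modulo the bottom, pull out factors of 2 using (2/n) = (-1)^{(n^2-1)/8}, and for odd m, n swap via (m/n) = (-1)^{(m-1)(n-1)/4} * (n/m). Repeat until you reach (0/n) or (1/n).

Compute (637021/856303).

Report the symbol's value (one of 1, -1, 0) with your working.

0

reciprocity: (637021/856303) = +1·(856303/637021) since 637021 mod 4 = 1, 856303 mod 4 = 3; sign now +1
(856303/637021) = (219282/637021)   [reduce mod 637021]
219282 = 2^1·109641; (2/637021) = -1 since 637021 mod 8 = 5, so (219282/637021) = (-1)^1·(109641/637021); sign now -1
reciprocity: (109641/637021) = +1·(637021/109641) since 109641 mod 4 = 1, 637021 mod 4 = 1; sign now -1
(637021/109641) = (88816/109641)   [reduce mod 109641]
88816 = 2^4·5551; (2/109641) = +1 since 109641 mod 8 = 1, so (88816/109641) = (+1)^4·(5551/109641); sign now -1
reciprocity: (5551/109641) = +1·(109641/5551) since 5551 mod 4 = 3, 109641 mod 4 = 1; sign now -1
(109641/5551) = (4172/5551)   [reduce mod 5551]
4172 = 2^2·1043; (2/5551) = +1 since 5551 mod 8 = 7, so (4172/5551) = (+1)^2·(1043/5551); sign now -1
reciprocity: (1043/5551) = -1·(5551/1043) since 1043 mod 4 = 3, 5551 mod 4 = 3; sign now +1
(5551/1043) = (336/1043)   [reduce mod 1043]
336 = 2^4·21; (2/1043) = -1 since 1043 mod 8 = 3, so (336/1043) = (-1)^4·(21/1043); sign now +1
reciprocity: (21/1043) = +1·(1043/21) since 21 mod 4 = 1, 1043 mod 4 = 3; sign now +1
(1043/21) = (14/21)   [reduce mod 21]
14 = 2^1·7; (2/21) = -1 since 21 mod 8 = 5, so (14/21) = (-1)^1·(7/21); sign now -1
reciprocity: (7/21) = +1·(21/7) since 7 mod 4 = 3, 21 mod 4 = 1; sign now -1
(21/7) = (0/7)   [reduce mod 7]
(0/7) = 0   [gcd(a, n) > 1]; final value = 0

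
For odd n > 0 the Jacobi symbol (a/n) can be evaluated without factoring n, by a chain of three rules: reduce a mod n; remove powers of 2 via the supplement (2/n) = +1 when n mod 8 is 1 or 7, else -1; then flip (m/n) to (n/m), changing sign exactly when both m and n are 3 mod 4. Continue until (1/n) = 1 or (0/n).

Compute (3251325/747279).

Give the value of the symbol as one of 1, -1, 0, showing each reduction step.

0

(3251325/747279) = (262209/747279)   [reduce mod 747279]
reciprocity: (262209/747279) = +1·(747279/262209) since 262209 mod 4 = 1, 747279 mod 4 = 3; sign now +1
(747279/262209) = (222861/262209)   [reduce mod 262209]
reciprocity: (222861/262209) = +1·(262209/222861) since 222861 mod 4 = 1, 262209 mod 4 = 1; sign now +1
(262209/222861) = (39348/222861)   [reduce mod 222861]
39348 = 2^2·9837; (2/222861) = -1 since 222861 mod 8 = 5, so (39348/222861) = (-1)^2·(9837/222861); sign now +1
reciprocity: (9837/222861) = +1·(222861/9837) since 9837 mod 4 = 1, 222861 mod 4 = 1; sign now +1
(222861/9837) = (6447/9837)   [reduce mod 9837]
reciprocity: (6447/9837) = +1·(9837/6447) since 6447 mod 4 = 3, 9837 mod 4 = 1; sign now +1
(9837/6447) = (3390/6447)   [reduce mod 6447]
3390 = 2^1·1695; (2/6447) = +1 since 6447 mod 8 = 7, so (3390/6447) = (+1)^1·(1695/6447); sign now +1
reciprocity: (1695/6447) = -1·(6447/1695) since 1695 mod 4 = 3, 6447 mod 4 = 3; sign now -1
(6447/1695) = (1362/1695)   [reduce mod 1695]
1362 = 2^1·681; (2/1695) = +1 since 1695 mod 8 = 7, so (1362/1695) = (+1)^1·(681/1695); sign now -1
reciprocity: (681/1695) = +1·(1695/681) since 681 mod 4 = 1, 1695 mod 4 = 3; sign now -1
(1695/681) = (333/681)   [reduce mod 681]
reciprocity: (333/681) = +1·(681/333) since 333 mod 4 = 1, 681 mod 4 = 1; sign now -1
(681/333) = (15/333)   [reduce mod 333]
reciprocity: (15/333) = +1·(333/15) since 15 mod 4 = 3, 333 mod 4 = 1; sign now -1
(333/15) = (3/15)   [reduce mod 15]
reciprocity: (3/15) = -1·(15/3) since 3 mod 4 = 3, 15 mod 4 = 3; sign now +1
(15/3) = (0/3)   [reduce mod 3]
(0/3) = 0   [gcd(a, n) > 1]; final value = 0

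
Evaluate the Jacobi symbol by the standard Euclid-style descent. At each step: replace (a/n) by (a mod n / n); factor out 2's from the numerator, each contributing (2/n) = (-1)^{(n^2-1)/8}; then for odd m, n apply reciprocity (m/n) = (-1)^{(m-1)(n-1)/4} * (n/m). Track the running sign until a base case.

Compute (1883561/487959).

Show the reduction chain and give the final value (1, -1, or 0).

-1

(1883561/487959): 1883561 mod 487959 = 419684, so (1883561/487959) = (419684/487959)
factor out 2^2: 419684 = 2^2·104921; with 487959 mod 8 = 7, (2/487959) = +1; sign now +1; continue with (104921/487959)
flip (104921/487959) -> (487959/104921): both odd, 104921 mod 4 = 1, 487959 mod 4 = 3, so the flip contributes +1; sign now +1
(487959/104921): 487959 mod 104921 = 68275, so (487959/104921) = (68275/104921)
flip (68275/104921) -> (104921/68275): both odd, 68275 mod 4 = 3, 104921 mod 4 = 1, so the flip contributes +1; sign now +1
(104921/68275): 104921 mod 68275 = 36646, so (104921/68275) = (36646/68275)
factor out 2^1: 36646 = 2^1·18323; with 68275 mod 8 = 3, (2/68275) = -1; sign now -1; continue with (18323/68275)
flip (18323/68275) -> (68275/18323): both odd, 18323 mod 4 = 3, 68275 mod 4 = 3, so the flip contributes -1; sign now +1
(68275/18323): 68275 mod 18323 = 13306, so (68275/18323) = (13306/18323)
factor out 2^1: 13306 = 2^1·6653; with 18323 mod 8 = 3, (2/18323) = -1; sign now -1; continue with (6653/18323)
flip (6653/18323) -> (18323/6653): both odd, 6653 mod 4 = 1, 18323 mod 4 = 3, so the flip contributes +1; sign now -1
(18323/6653): 18323 mod 6653 = 5017, so (18323/6653) = (5017/6653)
flip (5017/6653) -> (6653/5017): both odd, 5017 mod 4 = 1, 6653 mod 4 = 1, so the flip contributes +1; sign now -1
(6653/5017): 6653 mod 5017 = 1636, so (6653/5017) = (1636/5017)
factor out 2^2: 1636 = 2^2·409; with 5017 mod 8 = 1, (2/5017) = +1; sign now -1; continue with (409/5017)
flip (409/5017) -> (5017/409): both odd, 409 mod 4 = 1, 5017 mod 4 = 1, so the flip contributes +1; sign now -1
(5017/409): 5017 mod 409 = 109, so (5017/409) = (109/409)
flip (109/409) -> (409/109): both odd, 109 mod 4 = 1, 409 mod 4 = 1, so the flip contributes +1; sign now -1
(409/109): 409 mod 109 = 82, so (409/109) = (82/109)
factor out 2^1: 82 = 2^1·41; with 109 mod 8 = 5, (2/109) = -1; sign now +1; continue with (41/109)
flip (41/109) -> (109/41): both odd, 41 mod 4 = 1, 109 mod 4 = 1, so the flip contributes +1; sign now +1
(109/41): 109 mod 41 = 27, so (109/41) = (27/41)
flip (27/41) -> (41/27): both odd, 27 mod 4 = 3, 41 mod 4 = 1, so the flip contributes +1; sign now +1
(41/27): 41 mod 27 = 14, so (41/27) = (14/27)
factor out 2^1: 14 = 2^1·7; with 27 mod 8 = 3, (2/27) = -1; sign now -1; continue with (7/27)
flip (7/27) -> (27/7): both odd, 7 mod 4 = 3, 27 mod 4 = 3, so the flip contributes -1; sign now +1
(27/7): 27 mod 7 = 6, so (27/7) = (6/7)
factor out 2^1: 6 = 2^1·3; with 7 mod 8 = 7, (2/7) = +1; sign now +1; continue with (3/7)
flip (3/7) -> (7/3): both odd, 3 mod 4 = 3, 7 mod 4 = 3, so the flip contributes -1; sign now -1
(7/3): 7 mod 3 = 1, so (7/3) = (1/3)
reached (1/3) = 1, so the symbol is -1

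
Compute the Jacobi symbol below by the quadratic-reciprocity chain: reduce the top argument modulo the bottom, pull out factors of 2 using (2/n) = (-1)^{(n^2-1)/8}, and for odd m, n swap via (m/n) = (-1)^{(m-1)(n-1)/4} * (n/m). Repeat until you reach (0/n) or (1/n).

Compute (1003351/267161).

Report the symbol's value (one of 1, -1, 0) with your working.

1

(1003351/267161): 1003351 mod 267161 = 201868, so (1003351/267161) = (201868/267161)
factor out 2^2: 201868 = 2^2·50467; with 267161 mod 8 = 1, (2/267161) = +1; sign now +1; continue with (50467/267161)
flip (50467/267161) -> (267161/50467): both odd, 50467 mod 4 = 3, 267161 mod 4 = 1, so the flip contributes +1; sign now +1
(267161/50467): 267161 mod 50467 = 14826, so (267161/50467) = (14826/50467)
factor out 2^1: 14826 = 2^1·7413; with 50467 mod 8 = 3, (2/50467) = -1; sign now -1; continue with (7413/50467)
flip (7413/50467) -> (50467/7413): both odd, 7413 mod 4 = 1, 50467 mod 4 = 3, so the flip contributes +1; sign now -1
(50467/7413): 50467 mod 7413 = 5989, so (50467/7413) = (5989/7413)
flip (5989/7413) -> (7413/5989): both odd, 5989 mod 4 = 1, 7413 mod 4 = 1, so the flip contributes +1; sign now -1
(7413/5989): 7413 mod 5989 = 1424, so (7413/5989) = (1424/5989)
factor out 2^4: 1424 = 2^4·89; with 5989 mod 8 = 5, (2/5989) = -1; sign now -1; continue with (89/5989)
flip (89/5989) -> (5989/89): both odd, 89 mod 4 = 1, 5989 mod 4 = 1, so the flip contributes +1; sign now -1
(5989/89): 5989 mod 89 = 26, so (5989/89) = (26/89)
factor out 2^1: 26 = 2^1·13; with 89 mod 8 = 1, (2/89) = +1; sign now -1; continue with (13/89)
flip (13/89) -> (89/13): both odd, 13 mod 4 = 1, 89 mod 4 = 1, so the flip contributes +1; sign now -1
(89/13): 89 mod 13 = 11, so (89/13) = (11/13)
flip (11/13) -> (13/11): both odd, 11 mod 4 = 3, 13 mod 4 = 1, so the flip contributes +1; sign now -1
(13/11): 13 mod 11 = 2, so (13/11) = (2/11)
factor out 2^1: 2 = 2^1·1; with 11 mod 8 = 3, (2/11) = -1; sign now +1; continue with (1/11)
reached (1/11) = 1, so the symbol is +1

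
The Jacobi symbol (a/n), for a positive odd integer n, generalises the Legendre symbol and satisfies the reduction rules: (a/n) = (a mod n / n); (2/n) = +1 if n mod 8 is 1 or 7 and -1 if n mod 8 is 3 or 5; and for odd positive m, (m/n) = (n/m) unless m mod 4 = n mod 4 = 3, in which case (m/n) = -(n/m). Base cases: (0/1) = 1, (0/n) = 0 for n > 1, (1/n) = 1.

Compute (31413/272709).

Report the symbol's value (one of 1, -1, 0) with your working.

reciprocity: (31413/272709) = +1·(272709/31413) since 31413 mod 4 = 1, 272709 mod 4 = 1; sign now +1
(272709/31413) = (21405/31413)   [reduce mod 31413]
reciprocity: (21405/31413) = +1·(31413/21405) since 21405 mod 4 = 1, 31413 mod 4 = 1; sign now +1
(31413/21405) = (10008/21405)   [reduce mod 21405]
10008 = 2^3·1251; (2/21405) = -1 since 21405 mod 8 = 5, so (10008/21405) = (-1)^3·(1251/21405); sign now -1
reciprocity: (1251/21405) = +1·(21405/1251) since 1251 mod 4 = 3, 21405 mod 4 = 1; sign now -1
(21405/1251) = (138/1251)   [reduce mod 1251]
138 = 2^1·69; (2/1251) = -1 since 1251 mod 8 = 3, so (138/1251) = (-1)^1·(69/1251); sign now +1
reciprocity: (69/1251) = +1·(1251/69) since 69 mod 4 = 1, 1251 mod 4 = 3; sign now +1
(1251/69) = (9/69)   [reduce mod 69]
reciprocity: (9/69) = +1·(69/9) since 9 mod 4 = 1, 69 mod 4 = 1; sign now +1
(69/9) = (6/9)   [reduce mod 9]
6 = 2^1·3; (2/9) = +1 since 9 mod 8 = 1, so (6/9) = (+1)^1·(3/9); sign now +1
reciprocity: (3/9) = +1·(9/3) since 3 mod 4 = 3, 9 mod 4 = 1; sign now +1
(9/3) = (0/3)   [reduce mod 3]
(0/3) = 0   [gcd(a, n) > 1]; final value = 0

0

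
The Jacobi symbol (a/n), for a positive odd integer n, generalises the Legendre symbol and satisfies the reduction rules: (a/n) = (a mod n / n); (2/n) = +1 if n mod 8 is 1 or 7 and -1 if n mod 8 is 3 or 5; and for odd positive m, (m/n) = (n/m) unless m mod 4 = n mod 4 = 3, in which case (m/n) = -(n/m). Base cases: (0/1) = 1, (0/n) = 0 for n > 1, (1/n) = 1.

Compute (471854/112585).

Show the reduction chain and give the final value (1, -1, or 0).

-1

(471854/112585): 471854 mod 112585 = 21514, so (471854/112585) = (21514/112585)
factor out 2^1: 21514 = 2^1·10757; with 112585 mod 8 = 1, (2/112585) = +1; sign now +1; continue with (10757/112585)
flip (10757/112585) -> (112585/10757): both odd, 10757 mod 4 = 1, 112585 mod 4 = 1, so the flip contributes +1; sign now +1
(112585/10757): 112585 mod 10757 = 5015, so (112585/10757) = (5015/10757)
flip (5015/10757) -> (10757/5015): both odd, 5015 mod 4 = 3, 10757 mod 4 = 1, so the flip contributes +1; sign now +1
(10757/5015): 10757 mod 5015 = 727, so (10757/5015) = (727/5015)
flip (727/5015) -> (5015/727): both odd, 727 mod 4 = 3, 5015 mod 4 = 3, so the flip contributes -1; sign now -1
(5015/727): 5015 mod 727 = 653, so (5015/727) = (653/727)
flip (653/727) -> (727/653): both odd, 653 mod 4 = 1, 727 mod 4 = 3, so the flip contributes +1; sign now -1
(727/653): 727 mod 653 = 74, so (727/653) = (74/653)
factor out 2^1: 74 = 2^1·37; with 653 mod 8 = 5, (2/653) = -1; sign now +1; continue with (37/653)
flip (37/653) -> (653/37): both odd, 37 mod 4 = 1, 653 mod 4 = 1, so the flip contributes +1; sign now +1
(653/37): 653 mod 37 = 24, so (653/37) = (24/37)
factor out 2^3: 24 = 2^3·3; with 37 mod 8 = 5, (2/37) = -1; sign now -1; continue with (3/37)
flip (3/37) -> (37/3): both odd, 3 mod 4 = 3, 37 mod 4 = 1, so the flip contributes +1; sign now -1
(37/3): 37 mod 3 = 1, so (37/3) = (1/3)
reached (1/3) = 1, so the symbol is -1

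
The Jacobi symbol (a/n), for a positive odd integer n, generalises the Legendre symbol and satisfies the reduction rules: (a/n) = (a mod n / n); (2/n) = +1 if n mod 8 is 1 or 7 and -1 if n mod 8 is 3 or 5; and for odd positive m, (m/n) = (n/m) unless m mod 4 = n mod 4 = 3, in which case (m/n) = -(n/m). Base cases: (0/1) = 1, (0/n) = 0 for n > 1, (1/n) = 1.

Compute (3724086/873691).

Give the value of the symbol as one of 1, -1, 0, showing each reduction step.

1

(3724086/873691) = (229322/873691)   [reduce mod 873691]
229322 = 2^1·114661; (2/873691) = -1 since 873691 mod 8 = 3, so (229322/873691) = (-1)^1·(114661/873691); sign now -1
reciprocity: (114661/873691) = +1·(873691/114661) since 114661 mod 4 = 1, 873691 mod 4 = 3; sign now -1
(873691/114661) = (71064/114661)   [reduce mod 114661]
71064 = 2^3·8883; (2/114661) = -1 since 114661 mod 8 = 5, so (71064/114661) = (-1)^3·(8883/114661); sign now +1
reciprocity: (8883/114661) = +1·(114661/8883) since 8883 mod 4 = 3, 114661 mod 4 = 1; sign now +1
(114661/8883) = (8065/8883)   [reduce mod 8883]
reciprocity: (8065/8883) = +1·(8883/8065) since 8065 mod 4 = 1, 8883 mod 4 = 3; sign now +1
(8883/8065) = (818/8065)   [reduce mod 8065]
818 = 2^1·409; (2/8065) = +1 since 8065 mod 8 = 1, so (818/8065) = (+1)^1·(409/8065); sign now +1
reciprocity: (409/8065) = +1·(8065/409) since 409 mod 4 = 1, 8065 mod 4 = 1; sign now +1
(8065/409) = (294/409)   [reduce mod 409]
294 = 2^1·147; (2/409) = +1 since 409 mod 8 = 1, so (294/409) = (+1)^1·(147/409); sign now +1
reciprocity: (147/409) = +1·(409/147) since 147 mod 4 = 3, 409 mod 4 = 1; sign now +1
(409/147) = (115/147)   [reduce mod 147]
reciprocity: (115/147) = -1·(147/115) since 115 mod 4 = 3, 147 mod 4 = 3; sign now -1
(147/115) = (32/115)   [reduce mod 115]
32 = 2^5·1; (2/115) = -1 since 115 mod 8 = 3, so (32/115) = (-1)^5·(1/115); sign now +1
(1/115) = 1; final value = sign = +1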